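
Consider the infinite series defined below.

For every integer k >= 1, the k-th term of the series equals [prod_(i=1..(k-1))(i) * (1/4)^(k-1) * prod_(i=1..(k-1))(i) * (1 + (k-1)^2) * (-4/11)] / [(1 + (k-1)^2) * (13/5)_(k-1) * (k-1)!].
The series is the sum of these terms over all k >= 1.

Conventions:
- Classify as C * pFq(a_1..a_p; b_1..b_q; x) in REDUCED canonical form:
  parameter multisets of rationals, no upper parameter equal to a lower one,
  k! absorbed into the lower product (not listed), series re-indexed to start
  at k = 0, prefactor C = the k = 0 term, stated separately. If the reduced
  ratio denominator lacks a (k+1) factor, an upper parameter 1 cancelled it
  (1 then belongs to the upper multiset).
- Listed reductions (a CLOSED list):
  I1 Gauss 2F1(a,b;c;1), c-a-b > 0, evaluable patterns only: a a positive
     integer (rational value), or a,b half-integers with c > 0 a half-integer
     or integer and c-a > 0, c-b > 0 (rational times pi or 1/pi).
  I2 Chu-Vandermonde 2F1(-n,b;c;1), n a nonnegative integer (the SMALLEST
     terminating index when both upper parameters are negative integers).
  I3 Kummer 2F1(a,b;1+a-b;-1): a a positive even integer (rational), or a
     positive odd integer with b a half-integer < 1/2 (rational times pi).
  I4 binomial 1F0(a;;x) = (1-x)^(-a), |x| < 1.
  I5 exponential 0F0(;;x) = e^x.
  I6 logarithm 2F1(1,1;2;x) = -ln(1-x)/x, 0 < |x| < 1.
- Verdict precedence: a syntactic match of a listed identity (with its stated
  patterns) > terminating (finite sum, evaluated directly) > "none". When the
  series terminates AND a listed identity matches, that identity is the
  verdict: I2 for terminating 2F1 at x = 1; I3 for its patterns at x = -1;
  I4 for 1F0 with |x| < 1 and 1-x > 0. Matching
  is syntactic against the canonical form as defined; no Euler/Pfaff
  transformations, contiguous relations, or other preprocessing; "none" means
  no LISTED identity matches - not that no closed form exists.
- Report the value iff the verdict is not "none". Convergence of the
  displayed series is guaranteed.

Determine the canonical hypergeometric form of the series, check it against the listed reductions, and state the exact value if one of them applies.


Key observation: from the first term -4/11: the factor k^2 + 1 cancels (top and bottom), leaving C = -4/11.
Consecutive-term ratio: r(k) = (1/4) * (k+1) (k+1) / [(k+13/5) (k+1)] - rational; roots negated = parameters, x = (1/4), C = -4/11.

Canonical form: C = -4/11 times 2F1 with upper {1, 1}, lower {13/5}, x = 1/4. Verdict: none. Every listed pattern misses the 2F1 form at 1/4, upper {1, 1}.


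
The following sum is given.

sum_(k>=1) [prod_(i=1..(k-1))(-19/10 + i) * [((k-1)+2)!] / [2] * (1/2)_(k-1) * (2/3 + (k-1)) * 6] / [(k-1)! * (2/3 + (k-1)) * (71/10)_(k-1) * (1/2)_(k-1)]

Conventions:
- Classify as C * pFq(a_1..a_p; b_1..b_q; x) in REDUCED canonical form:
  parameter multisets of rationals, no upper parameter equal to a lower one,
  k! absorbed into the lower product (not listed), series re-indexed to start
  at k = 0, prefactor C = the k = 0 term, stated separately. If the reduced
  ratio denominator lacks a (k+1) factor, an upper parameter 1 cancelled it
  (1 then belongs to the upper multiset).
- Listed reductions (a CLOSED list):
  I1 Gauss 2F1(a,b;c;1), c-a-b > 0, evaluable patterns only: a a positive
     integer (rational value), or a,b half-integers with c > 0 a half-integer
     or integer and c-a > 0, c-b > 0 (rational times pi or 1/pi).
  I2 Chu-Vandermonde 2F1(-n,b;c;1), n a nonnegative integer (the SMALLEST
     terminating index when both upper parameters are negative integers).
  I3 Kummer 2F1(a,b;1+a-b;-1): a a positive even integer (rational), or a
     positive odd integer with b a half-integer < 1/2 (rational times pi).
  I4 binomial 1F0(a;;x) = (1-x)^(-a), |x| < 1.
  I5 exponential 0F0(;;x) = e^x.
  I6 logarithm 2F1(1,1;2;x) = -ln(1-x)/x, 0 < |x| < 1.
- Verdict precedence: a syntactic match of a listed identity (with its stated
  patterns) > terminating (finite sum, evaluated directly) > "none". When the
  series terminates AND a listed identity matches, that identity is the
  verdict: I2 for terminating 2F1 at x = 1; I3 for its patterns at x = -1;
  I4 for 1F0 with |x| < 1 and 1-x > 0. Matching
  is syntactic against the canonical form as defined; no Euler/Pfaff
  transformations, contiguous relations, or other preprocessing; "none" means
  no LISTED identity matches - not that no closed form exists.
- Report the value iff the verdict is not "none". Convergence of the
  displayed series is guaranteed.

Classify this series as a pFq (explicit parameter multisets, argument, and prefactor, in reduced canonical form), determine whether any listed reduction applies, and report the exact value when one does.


Reduced: x = 1, 2F1, upper = {-9/10, 3}, lower = {71/10}, C = 6. Verdict (x = 1): Gauss's theorem (I1) applies (x = 1: the Gamma ratio telescopes since c-a-b = 5 > 0 and a = 3 in Z>0). Sum: 127551/35000.

Structural cue: from the first term 6: the factorial ratio (C = 6) (k+a-1)!/(a-1)! is a rising factorial (a)_k.
Adjacent-term ratio: r(k) = 1 * (k-9/10) (k+3) / [(k+71/10) (k+1)] - poly over poly, x = 1 from leading terms; C = 6 at k = 0.


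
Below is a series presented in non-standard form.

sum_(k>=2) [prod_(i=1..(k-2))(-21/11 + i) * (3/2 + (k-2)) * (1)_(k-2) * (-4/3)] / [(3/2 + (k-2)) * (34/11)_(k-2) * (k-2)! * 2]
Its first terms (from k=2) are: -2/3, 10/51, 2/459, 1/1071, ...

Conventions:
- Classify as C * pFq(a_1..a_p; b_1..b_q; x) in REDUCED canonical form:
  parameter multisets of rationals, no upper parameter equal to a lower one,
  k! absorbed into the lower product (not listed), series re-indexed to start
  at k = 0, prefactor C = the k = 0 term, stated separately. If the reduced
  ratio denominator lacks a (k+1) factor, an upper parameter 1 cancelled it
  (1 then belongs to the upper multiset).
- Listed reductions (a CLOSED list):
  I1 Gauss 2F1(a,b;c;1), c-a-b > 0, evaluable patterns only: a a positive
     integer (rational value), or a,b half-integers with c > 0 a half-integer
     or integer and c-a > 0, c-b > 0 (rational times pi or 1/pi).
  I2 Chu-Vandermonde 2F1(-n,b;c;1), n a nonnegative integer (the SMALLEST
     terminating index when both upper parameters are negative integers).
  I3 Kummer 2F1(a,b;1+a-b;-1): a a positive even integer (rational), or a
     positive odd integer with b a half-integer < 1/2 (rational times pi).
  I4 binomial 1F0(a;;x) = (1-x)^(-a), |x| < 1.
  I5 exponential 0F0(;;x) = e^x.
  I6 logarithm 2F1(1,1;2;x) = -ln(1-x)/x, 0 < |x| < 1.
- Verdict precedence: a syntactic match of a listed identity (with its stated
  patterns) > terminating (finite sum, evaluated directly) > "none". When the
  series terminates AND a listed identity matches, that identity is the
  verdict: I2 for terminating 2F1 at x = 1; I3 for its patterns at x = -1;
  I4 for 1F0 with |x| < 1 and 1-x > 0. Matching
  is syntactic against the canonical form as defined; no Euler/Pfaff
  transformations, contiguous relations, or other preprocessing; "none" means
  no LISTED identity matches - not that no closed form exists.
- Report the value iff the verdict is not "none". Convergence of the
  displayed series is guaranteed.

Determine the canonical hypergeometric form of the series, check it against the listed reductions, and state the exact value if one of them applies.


Classification (C = -2/3): 2F1 with upper {-10/11, 1}, lower {34/11}, argument x = 1. Verdict (x = 1): the Gauss summation I1 applies (x = 1: the Gamma ratio telescopes since c-a-b = 3 > 0 and a = 1 in Z>0). Value: -46/99.

The tell: x = 1 and the constant factors (prefactor -2/3) combine into one prefactor.
Term ratio: r(k) = 1 * (k-10/11) (k+1) / [(k+34/11) (k+1)] - rational in k. x = 1; t_0 = -2/3; negate the roots.


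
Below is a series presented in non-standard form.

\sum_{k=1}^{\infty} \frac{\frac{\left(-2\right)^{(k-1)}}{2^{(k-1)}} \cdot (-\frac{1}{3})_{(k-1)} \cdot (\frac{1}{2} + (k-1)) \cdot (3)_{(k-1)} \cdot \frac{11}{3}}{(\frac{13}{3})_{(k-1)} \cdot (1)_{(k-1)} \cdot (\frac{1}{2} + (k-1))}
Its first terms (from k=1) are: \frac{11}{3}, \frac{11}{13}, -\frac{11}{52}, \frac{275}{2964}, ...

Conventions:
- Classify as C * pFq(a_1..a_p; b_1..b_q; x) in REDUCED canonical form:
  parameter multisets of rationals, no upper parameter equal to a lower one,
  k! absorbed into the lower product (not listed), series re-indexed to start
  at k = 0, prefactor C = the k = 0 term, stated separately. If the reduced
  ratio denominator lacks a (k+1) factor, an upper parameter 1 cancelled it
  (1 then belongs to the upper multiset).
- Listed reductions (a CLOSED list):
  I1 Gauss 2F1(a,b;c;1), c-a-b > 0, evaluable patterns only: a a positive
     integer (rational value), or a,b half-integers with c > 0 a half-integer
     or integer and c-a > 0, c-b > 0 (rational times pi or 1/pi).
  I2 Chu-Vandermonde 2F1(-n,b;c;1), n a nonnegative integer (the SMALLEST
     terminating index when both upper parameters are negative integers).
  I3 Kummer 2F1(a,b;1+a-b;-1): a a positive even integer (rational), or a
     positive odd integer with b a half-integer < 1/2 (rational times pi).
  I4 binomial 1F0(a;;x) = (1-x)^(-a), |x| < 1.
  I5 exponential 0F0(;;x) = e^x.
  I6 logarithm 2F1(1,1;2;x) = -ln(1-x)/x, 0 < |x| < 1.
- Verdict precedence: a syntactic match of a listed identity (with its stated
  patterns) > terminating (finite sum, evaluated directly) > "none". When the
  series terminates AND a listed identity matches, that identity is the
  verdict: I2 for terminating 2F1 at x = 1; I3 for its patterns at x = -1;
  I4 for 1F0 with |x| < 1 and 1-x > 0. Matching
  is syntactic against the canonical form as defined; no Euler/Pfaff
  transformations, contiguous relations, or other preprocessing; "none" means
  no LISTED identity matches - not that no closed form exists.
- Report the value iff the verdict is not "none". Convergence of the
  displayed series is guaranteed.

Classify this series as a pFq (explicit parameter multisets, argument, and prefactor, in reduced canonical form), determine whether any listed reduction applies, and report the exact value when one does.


Reduced: x = -1, 2F1, upper = {-\frac{1}{3}, 3}, lower = {\frac{13}{3}}, C = \frac{11}{3}. Verdict: none (x = -1): each listed identity misses the multisets {-\frac{1}{3}, 3} ; {\frac{13}{3}}.

First insight: with t_0 = \frac{11}{3}, striking the common factor k + 1/2 reduces the term (prefactor 11/3).
Adjacent-term ratio: r(k) = -1 * (k-\frac{1}{3}) (k+3) / [(k+\frac{13}{3}) (k+1)] - poly over poly, x = -1 from leading terms; C = \frac{11}{3} at k = 0.


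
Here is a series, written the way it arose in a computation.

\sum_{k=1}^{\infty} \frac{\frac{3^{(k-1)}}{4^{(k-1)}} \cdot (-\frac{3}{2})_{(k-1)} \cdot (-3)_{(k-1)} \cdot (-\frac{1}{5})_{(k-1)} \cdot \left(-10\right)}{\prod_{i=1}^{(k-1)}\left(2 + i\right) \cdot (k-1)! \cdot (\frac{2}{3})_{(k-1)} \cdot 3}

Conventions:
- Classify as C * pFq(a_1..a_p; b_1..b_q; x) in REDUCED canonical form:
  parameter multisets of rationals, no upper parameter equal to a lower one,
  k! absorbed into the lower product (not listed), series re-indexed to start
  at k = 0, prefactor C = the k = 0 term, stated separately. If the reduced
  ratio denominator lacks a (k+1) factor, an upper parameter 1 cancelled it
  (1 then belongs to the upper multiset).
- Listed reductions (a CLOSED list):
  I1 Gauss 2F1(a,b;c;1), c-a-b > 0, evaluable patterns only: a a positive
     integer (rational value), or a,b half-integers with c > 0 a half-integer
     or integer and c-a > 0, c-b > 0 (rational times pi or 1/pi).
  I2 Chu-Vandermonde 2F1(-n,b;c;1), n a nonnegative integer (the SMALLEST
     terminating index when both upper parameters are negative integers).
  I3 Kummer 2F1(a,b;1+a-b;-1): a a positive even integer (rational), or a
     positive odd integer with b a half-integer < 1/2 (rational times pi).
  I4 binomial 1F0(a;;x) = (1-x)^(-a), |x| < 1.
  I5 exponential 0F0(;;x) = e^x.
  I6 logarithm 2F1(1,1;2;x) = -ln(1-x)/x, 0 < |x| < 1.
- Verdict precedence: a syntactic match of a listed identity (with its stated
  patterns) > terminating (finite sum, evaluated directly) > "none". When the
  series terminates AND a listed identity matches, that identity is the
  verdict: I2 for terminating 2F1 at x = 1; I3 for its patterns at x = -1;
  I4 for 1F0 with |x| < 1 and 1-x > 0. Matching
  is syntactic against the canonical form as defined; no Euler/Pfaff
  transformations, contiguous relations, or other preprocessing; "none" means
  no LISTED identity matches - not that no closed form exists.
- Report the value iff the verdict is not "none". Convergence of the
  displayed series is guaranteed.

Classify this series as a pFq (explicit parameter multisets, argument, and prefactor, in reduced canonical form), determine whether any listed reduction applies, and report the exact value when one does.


Canonical form: C = -\frac{10}{3} times 3F2 with upper {-3, -\frac{3}{2}, -\frac{1}{5}}, lower {\frac{2}{3}, 3}, x = \frac{3}{4}. Verdict: terminating - upper parameter -3 makes this a finite sum (last index 3), evaluated exactly. Exact value: -\frac{16577761}{7680000}.

Key step: with t_0 = -\frac{10}{3}, the constant factors (C = -10/3) combine into one prefactor.
Term ratio: r(k) = \frac{3}{4} * (k-3) (k-\frac{3}{2}) (k-\frac{1}{5}) / [(k+\frac{2}{3}) (k+3) (k+1)] - rational in k. x = \frac{3}{4}; t_0 = -\frac{10}{3}; negate the roots.


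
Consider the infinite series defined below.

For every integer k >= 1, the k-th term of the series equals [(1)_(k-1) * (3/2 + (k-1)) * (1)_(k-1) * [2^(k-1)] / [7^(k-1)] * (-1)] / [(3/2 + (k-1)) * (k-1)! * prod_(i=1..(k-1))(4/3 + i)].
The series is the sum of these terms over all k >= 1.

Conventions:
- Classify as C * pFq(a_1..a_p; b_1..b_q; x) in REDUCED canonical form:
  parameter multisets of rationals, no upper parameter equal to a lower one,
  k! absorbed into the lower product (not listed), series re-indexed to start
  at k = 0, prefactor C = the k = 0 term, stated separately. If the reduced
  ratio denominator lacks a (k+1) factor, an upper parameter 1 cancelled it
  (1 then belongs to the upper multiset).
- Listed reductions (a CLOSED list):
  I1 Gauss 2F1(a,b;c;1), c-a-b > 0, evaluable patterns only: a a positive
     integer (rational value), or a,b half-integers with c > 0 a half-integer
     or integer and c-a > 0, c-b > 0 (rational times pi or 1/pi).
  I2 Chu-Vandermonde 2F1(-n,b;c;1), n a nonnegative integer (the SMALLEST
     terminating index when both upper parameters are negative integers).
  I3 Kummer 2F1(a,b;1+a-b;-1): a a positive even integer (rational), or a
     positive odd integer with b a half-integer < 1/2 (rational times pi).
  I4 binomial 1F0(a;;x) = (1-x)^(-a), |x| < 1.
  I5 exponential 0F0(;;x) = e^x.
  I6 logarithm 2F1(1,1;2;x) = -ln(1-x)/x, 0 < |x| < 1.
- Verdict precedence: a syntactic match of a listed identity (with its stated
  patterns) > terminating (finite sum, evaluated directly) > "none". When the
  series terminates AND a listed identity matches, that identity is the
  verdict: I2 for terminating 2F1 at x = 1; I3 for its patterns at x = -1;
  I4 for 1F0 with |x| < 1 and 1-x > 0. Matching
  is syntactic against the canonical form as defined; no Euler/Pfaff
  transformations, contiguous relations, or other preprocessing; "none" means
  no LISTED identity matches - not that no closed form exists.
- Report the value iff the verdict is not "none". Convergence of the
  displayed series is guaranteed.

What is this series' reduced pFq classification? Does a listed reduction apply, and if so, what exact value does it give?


With C = -1: the canonical form is 2F1(1, 1; 7/3; 2/7). Verdict: none. Every listed pattern misses the 2F1 form at 2/7, upper {1, 1}.

Structural cue: from the first term -1: the two geometric factors (C = -1) combine into one argument.
Adjacent-term ratio: r(k) = (2/7) * (k+1) (k+1) / [(k+7/3) (k+1)] - rational in k, leading ratio (2/7); with t_0 = -1, classification follows.


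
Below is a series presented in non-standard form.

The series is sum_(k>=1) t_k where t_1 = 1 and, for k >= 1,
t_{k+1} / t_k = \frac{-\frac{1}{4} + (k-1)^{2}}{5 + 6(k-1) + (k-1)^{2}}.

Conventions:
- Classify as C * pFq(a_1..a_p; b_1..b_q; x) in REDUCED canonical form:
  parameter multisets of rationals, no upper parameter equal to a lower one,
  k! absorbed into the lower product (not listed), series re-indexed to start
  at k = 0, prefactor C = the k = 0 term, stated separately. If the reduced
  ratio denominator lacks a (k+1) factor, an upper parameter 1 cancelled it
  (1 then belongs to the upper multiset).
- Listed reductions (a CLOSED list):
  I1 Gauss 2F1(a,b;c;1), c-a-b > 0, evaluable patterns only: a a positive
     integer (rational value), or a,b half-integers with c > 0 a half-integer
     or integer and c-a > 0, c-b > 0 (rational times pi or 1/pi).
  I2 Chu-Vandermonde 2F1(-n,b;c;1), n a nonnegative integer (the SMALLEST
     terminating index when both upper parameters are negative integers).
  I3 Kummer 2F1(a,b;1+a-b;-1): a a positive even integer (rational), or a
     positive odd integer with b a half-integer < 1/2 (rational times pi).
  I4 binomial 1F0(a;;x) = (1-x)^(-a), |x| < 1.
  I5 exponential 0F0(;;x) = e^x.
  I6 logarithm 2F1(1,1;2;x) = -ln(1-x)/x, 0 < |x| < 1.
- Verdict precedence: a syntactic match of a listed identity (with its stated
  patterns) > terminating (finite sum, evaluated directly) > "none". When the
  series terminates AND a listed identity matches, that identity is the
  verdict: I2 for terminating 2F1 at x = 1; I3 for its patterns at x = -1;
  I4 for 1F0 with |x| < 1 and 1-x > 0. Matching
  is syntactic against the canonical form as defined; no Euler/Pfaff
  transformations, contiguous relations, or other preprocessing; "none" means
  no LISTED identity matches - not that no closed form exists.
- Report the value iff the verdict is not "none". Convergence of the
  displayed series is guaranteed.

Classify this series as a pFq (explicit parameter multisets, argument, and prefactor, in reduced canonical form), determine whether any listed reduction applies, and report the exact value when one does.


x = 1 here; the reduced form reads 2F1, upper {-\frac{1}{2}, \frac{1}{2}}, lower {5}, C = 1. Verdict: the half-integer Gauss pattern (I1) fires (x = 1; upper {-\frac{1}{2}, \frac{1}{2}} half-integers, c = 5 in the evaluable pattern). Value: \frac{32768}{11025} / \pi.

The tell: from the first term 1: the expanded ratio factors over Q; C = 1, roots give parameters.
Term ratio: r(k) = 1 * (k-\frac{1}{2}) (k+\frac{1}{2}) / [(k+5) (k+1)] - rational in k. x = 1; t_0 = 1; negate the roots.


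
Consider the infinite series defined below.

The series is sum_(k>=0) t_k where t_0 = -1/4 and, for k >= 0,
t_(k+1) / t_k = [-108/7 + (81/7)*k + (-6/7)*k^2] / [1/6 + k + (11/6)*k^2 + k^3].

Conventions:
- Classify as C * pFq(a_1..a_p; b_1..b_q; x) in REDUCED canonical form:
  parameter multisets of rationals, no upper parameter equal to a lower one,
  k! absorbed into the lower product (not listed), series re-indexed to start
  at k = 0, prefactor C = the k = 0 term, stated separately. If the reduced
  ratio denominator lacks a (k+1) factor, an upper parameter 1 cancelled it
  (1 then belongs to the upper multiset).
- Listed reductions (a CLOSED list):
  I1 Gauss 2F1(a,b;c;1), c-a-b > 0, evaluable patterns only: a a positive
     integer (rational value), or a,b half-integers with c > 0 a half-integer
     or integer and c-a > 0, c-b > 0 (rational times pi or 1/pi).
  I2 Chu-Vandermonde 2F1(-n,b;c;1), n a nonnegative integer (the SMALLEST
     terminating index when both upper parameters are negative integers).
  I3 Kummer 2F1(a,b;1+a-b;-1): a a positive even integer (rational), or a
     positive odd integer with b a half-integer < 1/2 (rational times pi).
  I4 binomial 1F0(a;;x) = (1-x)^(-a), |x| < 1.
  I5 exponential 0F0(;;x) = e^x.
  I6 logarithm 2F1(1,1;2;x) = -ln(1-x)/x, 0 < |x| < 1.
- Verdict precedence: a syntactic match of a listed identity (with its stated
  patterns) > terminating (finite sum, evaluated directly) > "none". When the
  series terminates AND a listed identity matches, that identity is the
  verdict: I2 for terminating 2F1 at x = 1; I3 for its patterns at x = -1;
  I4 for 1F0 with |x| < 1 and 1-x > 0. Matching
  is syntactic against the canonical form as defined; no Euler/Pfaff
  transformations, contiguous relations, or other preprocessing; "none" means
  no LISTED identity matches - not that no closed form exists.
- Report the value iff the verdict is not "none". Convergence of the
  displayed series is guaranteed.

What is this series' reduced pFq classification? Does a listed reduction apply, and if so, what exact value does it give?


The tell: with t_0 = -1/4, the expanded ratio factors over Q; prefactor -1/4, roots give parameters.
Step ratio: r(k) = (-6/7) * (k-12) (k-3/2) / [(k+1/3) (k+1/2) (k+1)] ; factor over Q: parameters, x = (-6/7), and C = -1/4.

Classification (C = -1/4): 2F2 with upper {-12, -3/2}, lower {1/3, 1/2}, argument x = -6/7. Verdict: terminating - upper -12 stops the sum at k = 12; the 13 terms are added exactly. Exact value: -406353332145128676607412/31143968966716095164675.


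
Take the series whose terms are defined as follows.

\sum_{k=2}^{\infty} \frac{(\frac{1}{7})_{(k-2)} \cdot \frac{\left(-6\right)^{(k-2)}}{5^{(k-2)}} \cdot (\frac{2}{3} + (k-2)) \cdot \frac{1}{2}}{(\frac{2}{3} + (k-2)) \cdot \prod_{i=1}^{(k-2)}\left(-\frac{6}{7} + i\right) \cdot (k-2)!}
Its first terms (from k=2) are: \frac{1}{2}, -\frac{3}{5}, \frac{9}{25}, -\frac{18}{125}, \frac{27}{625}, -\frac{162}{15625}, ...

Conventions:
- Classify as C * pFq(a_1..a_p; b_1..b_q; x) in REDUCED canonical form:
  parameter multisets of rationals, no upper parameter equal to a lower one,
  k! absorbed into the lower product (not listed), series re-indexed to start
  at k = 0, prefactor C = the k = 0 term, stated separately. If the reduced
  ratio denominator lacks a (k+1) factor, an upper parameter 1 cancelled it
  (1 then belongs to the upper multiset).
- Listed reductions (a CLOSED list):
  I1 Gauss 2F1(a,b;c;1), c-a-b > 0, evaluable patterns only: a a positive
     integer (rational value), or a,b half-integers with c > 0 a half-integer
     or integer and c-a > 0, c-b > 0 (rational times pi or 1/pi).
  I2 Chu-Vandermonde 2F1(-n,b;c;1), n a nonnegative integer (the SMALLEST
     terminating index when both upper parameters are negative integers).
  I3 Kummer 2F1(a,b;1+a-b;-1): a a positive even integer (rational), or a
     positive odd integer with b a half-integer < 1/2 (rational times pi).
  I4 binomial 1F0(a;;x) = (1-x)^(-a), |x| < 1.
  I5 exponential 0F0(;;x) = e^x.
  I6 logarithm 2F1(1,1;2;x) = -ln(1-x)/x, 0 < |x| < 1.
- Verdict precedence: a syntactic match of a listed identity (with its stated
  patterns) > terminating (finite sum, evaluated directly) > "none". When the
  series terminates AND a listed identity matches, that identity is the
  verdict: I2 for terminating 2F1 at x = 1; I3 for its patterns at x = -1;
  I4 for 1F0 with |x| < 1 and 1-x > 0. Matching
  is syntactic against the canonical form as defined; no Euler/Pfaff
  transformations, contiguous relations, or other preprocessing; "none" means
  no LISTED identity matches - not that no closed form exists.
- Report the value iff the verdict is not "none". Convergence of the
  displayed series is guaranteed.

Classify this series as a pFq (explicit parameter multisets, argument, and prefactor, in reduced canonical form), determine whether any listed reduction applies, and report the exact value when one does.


Canonical form: C = \frac{1}{2} times 0F0 with upper {-}, lower {-}, x = -\frac{6}{5}. Verdict: this is the exponential series (I5) (the 0F0 exponential series at x = -\frac{6}{5}). Value: \frac{1}{2} \cdot e^{-\frac{6}{5}}.

First insight: with t_0 = \frac{1}{2}, the lower running product (C = 1/2) is a rising factorial.
Step ratio: r(k) = -\frac{6}{5} * 1 / [(k+1)] - rational in k. x = -\frac{6}{5}; t_0 = \frac{1}{2}; negate the roots.


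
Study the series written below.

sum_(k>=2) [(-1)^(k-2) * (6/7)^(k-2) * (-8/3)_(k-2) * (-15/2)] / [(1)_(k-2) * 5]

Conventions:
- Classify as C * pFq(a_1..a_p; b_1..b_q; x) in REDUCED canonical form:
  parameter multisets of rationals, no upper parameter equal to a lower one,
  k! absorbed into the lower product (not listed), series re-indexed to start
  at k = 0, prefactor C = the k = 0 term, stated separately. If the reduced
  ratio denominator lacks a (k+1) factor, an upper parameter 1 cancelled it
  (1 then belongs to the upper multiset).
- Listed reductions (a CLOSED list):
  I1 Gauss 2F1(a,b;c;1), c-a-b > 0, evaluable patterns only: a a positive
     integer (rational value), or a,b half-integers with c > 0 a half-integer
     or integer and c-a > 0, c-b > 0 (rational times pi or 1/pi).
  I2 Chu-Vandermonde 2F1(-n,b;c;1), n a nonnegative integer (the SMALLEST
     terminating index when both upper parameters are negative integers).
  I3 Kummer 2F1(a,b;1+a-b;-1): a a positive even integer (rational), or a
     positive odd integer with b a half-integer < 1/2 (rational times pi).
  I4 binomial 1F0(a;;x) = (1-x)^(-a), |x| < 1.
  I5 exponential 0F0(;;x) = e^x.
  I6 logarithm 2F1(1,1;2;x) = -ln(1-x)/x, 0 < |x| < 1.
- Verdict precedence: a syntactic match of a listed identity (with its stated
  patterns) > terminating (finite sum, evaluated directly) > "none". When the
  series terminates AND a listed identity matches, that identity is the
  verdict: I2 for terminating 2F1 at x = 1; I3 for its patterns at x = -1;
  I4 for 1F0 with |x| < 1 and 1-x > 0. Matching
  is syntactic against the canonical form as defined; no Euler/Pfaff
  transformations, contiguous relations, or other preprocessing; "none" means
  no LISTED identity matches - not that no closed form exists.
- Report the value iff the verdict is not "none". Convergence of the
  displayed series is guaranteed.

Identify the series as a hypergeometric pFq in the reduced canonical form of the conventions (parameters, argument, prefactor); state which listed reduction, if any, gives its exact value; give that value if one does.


With C = -3/2: the canonical form is 1F0(-8/3; -; -6/7). Verdict: this is the I4 binomial reduction (the 1F0 binomial series: exponent 8/3, x = -6/7). Sum: (-3/2) * (13/7)^(8/3).

First insight: x = (-6/7) and the (-1)^k factor (C = -3/2, x = -6/7) folds into the argument's sign.
Ratio: r(k) = (-6/7) * (k-8/3) / [(k+1)] - rational in k. x = (-6/7); t_0 = -3/2; negate the roots.


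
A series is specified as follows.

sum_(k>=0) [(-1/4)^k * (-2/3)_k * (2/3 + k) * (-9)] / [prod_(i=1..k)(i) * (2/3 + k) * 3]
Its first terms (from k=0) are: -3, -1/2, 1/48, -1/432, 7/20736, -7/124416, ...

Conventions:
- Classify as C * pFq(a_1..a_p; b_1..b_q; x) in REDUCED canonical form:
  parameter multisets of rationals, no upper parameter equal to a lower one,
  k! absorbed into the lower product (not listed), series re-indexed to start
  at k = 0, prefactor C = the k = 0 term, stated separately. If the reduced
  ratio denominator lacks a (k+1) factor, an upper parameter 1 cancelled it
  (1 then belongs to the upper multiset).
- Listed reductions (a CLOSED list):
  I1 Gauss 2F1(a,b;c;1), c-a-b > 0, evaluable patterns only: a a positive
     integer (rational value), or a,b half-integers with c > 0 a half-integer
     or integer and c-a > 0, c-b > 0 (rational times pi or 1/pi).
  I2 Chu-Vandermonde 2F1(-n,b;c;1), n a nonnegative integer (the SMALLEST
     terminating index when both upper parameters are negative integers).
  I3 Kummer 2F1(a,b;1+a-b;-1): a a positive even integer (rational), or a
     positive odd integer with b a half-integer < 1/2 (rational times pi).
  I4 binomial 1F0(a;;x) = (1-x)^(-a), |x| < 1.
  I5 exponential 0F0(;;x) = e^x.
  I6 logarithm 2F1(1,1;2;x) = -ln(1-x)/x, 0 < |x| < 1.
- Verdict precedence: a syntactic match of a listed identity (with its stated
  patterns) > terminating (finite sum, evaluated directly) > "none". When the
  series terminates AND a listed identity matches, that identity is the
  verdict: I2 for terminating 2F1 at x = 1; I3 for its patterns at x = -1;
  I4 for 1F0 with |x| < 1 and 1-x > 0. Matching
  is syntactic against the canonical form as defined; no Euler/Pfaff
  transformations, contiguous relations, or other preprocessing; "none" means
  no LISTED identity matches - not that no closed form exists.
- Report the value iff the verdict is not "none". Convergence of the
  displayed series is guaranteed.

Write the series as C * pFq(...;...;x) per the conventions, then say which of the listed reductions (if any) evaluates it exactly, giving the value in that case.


Classification (C = -3): 1F0 with upper {-2/3}, lower {-}, argument x = -1/4. Verdict (x = -1/4): the binomial series (I4) applies (the 1F0 binomial series: exponent 2/3, x = -1/4). Exact value: (-3) * (5/4)^(2/3).

Structural cue: t_0 being -3, the product of the first k integers (prefactor -3) is k!.
Consecutive-term ratio: r(k) = (-1/4) * (k-2/3) / [(k+1)] - rational in k, leading ratio (-1/4); with t_0 = -3, classification follows.


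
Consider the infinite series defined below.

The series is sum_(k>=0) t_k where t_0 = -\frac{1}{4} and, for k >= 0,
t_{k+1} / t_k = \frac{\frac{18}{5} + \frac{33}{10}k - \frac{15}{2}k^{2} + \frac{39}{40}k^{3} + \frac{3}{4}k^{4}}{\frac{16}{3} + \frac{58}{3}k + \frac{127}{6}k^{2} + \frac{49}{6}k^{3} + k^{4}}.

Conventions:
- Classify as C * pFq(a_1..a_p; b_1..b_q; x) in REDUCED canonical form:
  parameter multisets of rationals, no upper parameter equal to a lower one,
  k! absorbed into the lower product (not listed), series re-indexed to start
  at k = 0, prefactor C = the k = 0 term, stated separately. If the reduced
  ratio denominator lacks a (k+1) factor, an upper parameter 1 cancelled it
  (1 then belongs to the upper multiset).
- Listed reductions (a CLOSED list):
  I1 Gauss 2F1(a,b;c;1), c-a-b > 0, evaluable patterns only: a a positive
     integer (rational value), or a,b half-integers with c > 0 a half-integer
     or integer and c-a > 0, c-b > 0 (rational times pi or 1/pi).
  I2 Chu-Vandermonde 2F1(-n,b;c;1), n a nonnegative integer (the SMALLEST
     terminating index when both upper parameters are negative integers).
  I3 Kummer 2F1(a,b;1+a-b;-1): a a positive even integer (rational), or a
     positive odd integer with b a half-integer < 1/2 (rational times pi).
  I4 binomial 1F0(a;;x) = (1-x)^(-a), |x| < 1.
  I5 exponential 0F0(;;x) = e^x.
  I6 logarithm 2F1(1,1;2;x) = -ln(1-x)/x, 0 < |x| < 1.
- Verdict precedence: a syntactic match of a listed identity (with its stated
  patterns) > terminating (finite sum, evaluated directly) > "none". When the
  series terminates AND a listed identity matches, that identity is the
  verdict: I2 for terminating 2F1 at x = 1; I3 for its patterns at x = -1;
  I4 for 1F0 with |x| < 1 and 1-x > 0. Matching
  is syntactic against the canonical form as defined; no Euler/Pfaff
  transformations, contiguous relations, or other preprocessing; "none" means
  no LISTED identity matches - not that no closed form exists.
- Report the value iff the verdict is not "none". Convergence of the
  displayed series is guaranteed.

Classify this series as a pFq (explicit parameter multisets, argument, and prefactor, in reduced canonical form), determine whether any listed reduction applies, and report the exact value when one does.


Classification (C = -\frac{1}{4}): 2F1 with upper {-2, -\frac{6}{5}}, lower {\frac{8}{3}}, argument x = \frac{3}{4}. Verdict: terminating at k = 2: the factor (-2)_k kills every later term; summing the 3 survivors is exact. Sum: -\frac{29723}{70400}.

First insight: from the first term -\frac{1}{4}: the parameter 4 appears in both the upper and lower lists and cancels (alongside the other common factor).
Consecutive-term ratio: r(k) = \frac{3}{4} * (k-2) (k-\frac{6}{5}) / [(k+\frac{8}{3}) (k+1)] - rational in k. x = \frac{3}{4}; t_0 = -\frac{1}{4}; negate the roots.


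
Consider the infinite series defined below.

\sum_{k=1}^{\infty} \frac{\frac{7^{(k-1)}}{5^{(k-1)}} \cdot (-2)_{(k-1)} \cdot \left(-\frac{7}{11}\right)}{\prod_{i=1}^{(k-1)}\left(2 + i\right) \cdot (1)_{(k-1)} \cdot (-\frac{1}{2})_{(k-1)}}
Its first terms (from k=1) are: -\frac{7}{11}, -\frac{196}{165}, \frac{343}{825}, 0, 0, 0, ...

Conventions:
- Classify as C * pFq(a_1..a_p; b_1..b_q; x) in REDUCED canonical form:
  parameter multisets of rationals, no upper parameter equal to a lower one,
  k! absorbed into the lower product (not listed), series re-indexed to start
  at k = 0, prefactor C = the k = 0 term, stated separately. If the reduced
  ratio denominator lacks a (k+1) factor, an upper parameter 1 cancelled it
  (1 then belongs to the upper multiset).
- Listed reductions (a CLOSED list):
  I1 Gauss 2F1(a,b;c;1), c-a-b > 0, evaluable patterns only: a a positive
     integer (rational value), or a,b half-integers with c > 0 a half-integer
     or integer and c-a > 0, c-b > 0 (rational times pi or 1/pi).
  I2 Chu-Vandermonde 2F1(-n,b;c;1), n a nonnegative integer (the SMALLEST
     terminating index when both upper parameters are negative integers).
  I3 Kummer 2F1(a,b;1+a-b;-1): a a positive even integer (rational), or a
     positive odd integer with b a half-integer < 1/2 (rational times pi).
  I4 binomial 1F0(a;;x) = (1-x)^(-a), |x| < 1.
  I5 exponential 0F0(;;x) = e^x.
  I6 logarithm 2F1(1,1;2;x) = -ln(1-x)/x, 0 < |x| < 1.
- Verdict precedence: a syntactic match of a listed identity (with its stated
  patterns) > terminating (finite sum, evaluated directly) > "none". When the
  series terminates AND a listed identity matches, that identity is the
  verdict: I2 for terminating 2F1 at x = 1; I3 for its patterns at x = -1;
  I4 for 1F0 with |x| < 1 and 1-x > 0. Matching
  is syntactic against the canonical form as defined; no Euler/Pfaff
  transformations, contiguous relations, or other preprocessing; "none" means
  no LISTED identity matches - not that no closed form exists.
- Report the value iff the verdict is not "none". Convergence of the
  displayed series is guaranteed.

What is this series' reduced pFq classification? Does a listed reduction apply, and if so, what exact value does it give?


x = \frac{7}{5} here; the reduced form reads 1F2, upper {-2}, lower {-\frac{1}{2}, 3}, C = -\frac{7}{11}. Verdict: terminating (-2 upstairs). 3 nonzero terms in all; added directly. Sum: -\frac{1162}{825}.

The tell: with t_0 = -\frac{7}{11}, (1)_k (C = -7/11) is k! itself.
Adjacent-term ratio: r(k) = \frac{7}{5} * (k-2) / [(k-\frac{1}{2}) (k+3) (k+1)] - rational in k. x = \frac{7}{5}; t_0 = -\frac{7}{11}; negate the roots.


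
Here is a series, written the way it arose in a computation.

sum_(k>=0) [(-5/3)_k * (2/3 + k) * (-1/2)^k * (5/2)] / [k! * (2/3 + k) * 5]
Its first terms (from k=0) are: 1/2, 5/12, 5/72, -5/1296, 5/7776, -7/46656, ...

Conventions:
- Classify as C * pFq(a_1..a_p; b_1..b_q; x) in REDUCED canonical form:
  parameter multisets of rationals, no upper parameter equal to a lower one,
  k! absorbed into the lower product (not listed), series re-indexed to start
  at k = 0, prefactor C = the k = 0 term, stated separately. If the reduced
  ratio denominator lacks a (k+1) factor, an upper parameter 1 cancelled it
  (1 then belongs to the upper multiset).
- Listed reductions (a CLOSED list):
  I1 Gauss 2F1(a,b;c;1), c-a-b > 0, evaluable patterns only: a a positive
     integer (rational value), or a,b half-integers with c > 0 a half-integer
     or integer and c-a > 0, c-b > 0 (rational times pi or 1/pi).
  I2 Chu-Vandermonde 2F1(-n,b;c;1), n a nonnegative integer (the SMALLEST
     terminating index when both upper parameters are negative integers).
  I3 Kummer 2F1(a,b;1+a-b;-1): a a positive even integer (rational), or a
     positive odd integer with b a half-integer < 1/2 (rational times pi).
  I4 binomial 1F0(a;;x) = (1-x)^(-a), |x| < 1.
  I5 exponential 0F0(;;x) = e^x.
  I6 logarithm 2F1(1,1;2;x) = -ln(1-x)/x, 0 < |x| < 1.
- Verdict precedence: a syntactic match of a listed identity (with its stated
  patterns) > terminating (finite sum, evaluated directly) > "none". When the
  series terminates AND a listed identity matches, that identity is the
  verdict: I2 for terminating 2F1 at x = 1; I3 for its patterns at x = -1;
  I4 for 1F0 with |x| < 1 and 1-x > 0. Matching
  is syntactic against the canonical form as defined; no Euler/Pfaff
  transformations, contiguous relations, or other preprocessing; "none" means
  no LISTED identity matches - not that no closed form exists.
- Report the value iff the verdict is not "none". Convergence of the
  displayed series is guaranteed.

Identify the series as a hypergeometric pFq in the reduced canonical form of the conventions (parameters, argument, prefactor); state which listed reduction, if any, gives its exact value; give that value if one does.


Canonical form: C = 1/2 times 1F0 with upper {-5/3}, lower {-}, x = -1/2. Verdict at x = -1/2: binomial (I4) matches (the 1F0 binomial series: exponent 5/3, x = -1/2). Hence: (1/2) * (3/2)^(5/3).

Key step: x = (-1/2) and striking the common factor k + 2/3 reduces the term (prefactor 1/2).
Ratio: r(k) = (-1/2) * (k-5/3) / [(k+1)] - rational in k, leading ratio (-1/2); with t_0 = 1/2, classification follows.


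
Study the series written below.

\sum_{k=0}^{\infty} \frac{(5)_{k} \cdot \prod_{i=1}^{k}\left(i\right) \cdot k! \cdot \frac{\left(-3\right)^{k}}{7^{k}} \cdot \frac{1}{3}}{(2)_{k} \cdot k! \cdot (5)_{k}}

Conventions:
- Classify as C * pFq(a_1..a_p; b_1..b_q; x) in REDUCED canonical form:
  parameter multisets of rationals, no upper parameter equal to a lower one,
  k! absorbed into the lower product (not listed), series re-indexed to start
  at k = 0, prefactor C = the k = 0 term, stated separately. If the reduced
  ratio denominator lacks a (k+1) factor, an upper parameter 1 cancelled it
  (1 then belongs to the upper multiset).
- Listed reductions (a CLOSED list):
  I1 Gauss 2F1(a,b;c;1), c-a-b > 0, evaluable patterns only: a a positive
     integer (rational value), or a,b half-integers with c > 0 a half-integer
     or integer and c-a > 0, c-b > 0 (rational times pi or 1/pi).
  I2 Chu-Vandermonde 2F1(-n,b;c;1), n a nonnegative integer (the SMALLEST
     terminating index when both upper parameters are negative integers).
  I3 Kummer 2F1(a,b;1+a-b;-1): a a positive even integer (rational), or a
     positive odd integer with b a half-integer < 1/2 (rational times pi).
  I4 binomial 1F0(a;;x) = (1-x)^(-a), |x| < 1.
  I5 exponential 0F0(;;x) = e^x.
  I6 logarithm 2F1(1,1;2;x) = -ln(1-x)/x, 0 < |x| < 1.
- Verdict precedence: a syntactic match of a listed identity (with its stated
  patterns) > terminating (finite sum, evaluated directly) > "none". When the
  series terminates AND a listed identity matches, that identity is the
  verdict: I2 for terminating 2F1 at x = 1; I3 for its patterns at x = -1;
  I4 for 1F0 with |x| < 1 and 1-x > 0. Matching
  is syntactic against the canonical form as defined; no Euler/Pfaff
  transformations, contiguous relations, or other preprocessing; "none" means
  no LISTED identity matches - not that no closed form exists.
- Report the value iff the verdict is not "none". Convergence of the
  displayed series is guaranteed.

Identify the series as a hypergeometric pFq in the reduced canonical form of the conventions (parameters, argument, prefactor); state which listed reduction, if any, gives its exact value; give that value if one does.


Classification (C = \frac{1}{3}): 2F1 with upper {1, 1}, lower {2}, argument x = -\frac{3}{7}. Verdict: logarithm (I6) applies (the logarithm: parameters (1,1;2), x = -\frac{3}{7}). Sum: \frac{7}{9} \cdot \ln\left(\frac{10}{7}\right).

The tell: t_0 being \frac{1}{3}, the factorial ratio (C = 1/3) (k+a-1)!/(a-1)! is a rising factorial (a)_k.
Step ratio: r(k) = -\frac{3}{7} * (k+1) (k+1) / [(k+2) (k+1)] - poly over poly, x = -\frac{3}{7} from leading terms; C = \frac{1}{3} at k = 0.


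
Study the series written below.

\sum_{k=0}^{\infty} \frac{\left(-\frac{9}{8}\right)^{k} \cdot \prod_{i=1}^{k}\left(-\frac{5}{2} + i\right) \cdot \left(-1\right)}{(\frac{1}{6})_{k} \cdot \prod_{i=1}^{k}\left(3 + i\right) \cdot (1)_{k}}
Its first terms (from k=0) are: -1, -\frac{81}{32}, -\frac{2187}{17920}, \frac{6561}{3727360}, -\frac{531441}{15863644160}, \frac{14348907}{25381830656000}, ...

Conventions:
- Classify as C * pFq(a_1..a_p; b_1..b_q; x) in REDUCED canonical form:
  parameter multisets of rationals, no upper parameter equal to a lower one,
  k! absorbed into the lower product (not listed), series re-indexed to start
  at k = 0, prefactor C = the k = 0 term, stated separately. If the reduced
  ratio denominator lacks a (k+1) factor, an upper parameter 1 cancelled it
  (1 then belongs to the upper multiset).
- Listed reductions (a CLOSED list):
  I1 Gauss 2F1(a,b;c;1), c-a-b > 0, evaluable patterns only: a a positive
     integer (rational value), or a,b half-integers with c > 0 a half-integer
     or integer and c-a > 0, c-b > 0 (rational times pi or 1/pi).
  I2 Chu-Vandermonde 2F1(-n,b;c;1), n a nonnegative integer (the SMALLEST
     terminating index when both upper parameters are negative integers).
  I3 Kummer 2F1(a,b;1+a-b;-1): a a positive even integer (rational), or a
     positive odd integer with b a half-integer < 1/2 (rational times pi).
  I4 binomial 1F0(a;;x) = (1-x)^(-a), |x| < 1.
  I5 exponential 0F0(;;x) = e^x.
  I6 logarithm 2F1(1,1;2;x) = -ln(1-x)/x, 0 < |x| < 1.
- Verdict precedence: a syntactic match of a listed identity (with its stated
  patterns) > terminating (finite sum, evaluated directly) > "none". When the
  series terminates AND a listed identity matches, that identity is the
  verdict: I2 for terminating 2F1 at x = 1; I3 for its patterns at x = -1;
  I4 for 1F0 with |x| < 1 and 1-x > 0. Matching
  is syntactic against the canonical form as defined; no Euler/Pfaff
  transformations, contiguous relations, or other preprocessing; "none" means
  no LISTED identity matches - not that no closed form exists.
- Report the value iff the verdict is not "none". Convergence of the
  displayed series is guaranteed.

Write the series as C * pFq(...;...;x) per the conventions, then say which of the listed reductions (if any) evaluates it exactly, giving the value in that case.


Prefactor -1, argument -\frac{9}{8}: 1F2 with upper {-\frac{3}{2}} over lower {\frac{1}{6}, 4}. Verdict: none here - no I1-I6 shape fits x = -\frac{9}{8} with lower {\frac{1}{6}, 4}.

Key step: with t_0 = -1, the lower running product (C = -1, x = -9/8) is a rising factorial.
Ratio: r(k) = -\frac{9}{8} * (k-\frac{3}{2}) / [(k+\frac{1}{6}) (k+4) (k+1)] ; factor over Q: parameters, x = -\frac{9}{8}, and C = -1.
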